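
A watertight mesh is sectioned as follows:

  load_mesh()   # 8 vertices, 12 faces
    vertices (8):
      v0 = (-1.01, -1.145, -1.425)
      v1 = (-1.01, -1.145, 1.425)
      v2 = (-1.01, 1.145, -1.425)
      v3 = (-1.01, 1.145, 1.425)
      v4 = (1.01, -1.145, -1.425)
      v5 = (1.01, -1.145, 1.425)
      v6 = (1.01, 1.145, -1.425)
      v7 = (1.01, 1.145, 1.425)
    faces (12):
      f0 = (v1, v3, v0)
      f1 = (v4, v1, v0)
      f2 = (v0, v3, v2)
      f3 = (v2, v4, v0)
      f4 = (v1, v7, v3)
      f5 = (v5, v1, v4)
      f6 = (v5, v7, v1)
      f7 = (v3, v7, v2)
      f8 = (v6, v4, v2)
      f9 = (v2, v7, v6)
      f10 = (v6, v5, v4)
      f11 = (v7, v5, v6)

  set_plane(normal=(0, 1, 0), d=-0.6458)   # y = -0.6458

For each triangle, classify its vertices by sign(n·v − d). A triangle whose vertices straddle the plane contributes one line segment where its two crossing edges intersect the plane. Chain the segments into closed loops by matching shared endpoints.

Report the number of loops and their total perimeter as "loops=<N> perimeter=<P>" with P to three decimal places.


loops=1 perimeter=9.740

Straddling triangles (8 of 12):
  (v1,v3,v0) [-+-] → (-1.01, -0.6458, 1.425)–(-1.01, -0.6458, -0.803725)  len=2.2287
  (v0,v3,v2) [-++] → (-1.01, -0.6458, -0.803725)–(-1.01, -0.6458, -1.425)  len=0.6213
  (v2,v4,v0) [+--] → (0.569658, -0.6458, -1.425)–(-1.01, -0.6458, -1.425)  len=1.5797
  (v1,v7,v3) [-++] → (-0.569658, -0.6458, 1.425)–(-1.01, -0.6458, 1.425)  len=0.4403
  (v5,v7,v1) [-+-] → (1.01, -0.6458, 1.425)–(-0.569658, -0.6458, 1.425)  len=1.5797
  (v6,v4,v2) [+-+] → (1.01, -0.6458, -1.425)–(0.569658, -0.6458, -1.425)  len=0.4403
  (v6,v5,v4) [+--] → (1.01, -0.6458, 0.803725)–(1.01, -0.6458, -1.425)  len=2.2287
  (v7,v5,v6) [+-+] → (1.01, -0.6458, 1.425)–(1.01, -0.6458, 0.803725)  len=0.6213

Chained into 1 loop(s):
  loop 1: 8 segments, perimeter = 9.7400
Total perimeter = 9.740


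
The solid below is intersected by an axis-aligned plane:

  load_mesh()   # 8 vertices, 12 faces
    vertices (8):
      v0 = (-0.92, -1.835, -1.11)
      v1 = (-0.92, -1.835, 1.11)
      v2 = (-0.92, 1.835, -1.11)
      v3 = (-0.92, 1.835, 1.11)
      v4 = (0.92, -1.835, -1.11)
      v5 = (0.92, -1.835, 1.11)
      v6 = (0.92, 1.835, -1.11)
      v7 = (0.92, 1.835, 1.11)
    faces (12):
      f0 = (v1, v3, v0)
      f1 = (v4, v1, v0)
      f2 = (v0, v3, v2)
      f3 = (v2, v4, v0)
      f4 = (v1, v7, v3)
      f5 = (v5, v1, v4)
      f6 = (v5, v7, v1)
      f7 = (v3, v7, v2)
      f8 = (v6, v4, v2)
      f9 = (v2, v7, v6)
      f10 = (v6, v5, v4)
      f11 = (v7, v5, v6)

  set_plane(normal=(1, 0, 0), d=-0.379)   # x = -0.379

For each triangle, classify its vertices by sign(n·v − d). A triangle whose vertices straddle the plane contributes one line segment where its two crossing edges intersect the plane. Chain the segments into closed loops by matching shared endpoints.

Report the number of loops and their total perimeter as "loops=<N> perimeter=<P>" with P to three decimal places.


Straddling triangles (8 of 12):
  (v4,v1,v0) [+--] → (-0.379, -1.835, 0.457272)–(-0.379, -1.835, -1.11)  len=1.5673
  (v2,v4,v0) [-+-] → (-0.379, 0.75594, -1.11)–(-0.379, -1.835, -1.11)  len=2.5909
  (v1,v7,v3) [-+-] → (-0.379, -0.75594, 1.11)–(-0.379, 1.835, 1.11)  len=2.5909
  (v5,v1,v4) [+-+] → (-0.379, -1.835, 1.11)–(-0.379, -1.835, 0.457272)  len=0.6527
  (v5,v7,v1) [++-] → (-0.379, -0.75594, 1.11)–(-0.379, -1.835, 1.11)  len=1.0791
  (v3,v7,v2) [-+-] → (-0.379, 1.835, 1.11)–(-0.379, 1.835, -0.457272)  len=1.5673
  (v6,v4,v2) [++-] → (-0.379, 0.75594, -1.11)–(-0.379, 1.835, -1.11)  len=1.0791
  (v2,v7,v6) [-++] → (-0.379, 1.835, -0.457272)–(-0.379, 1.835, -1.11)  len=0.6527

Chained into 1 loop(s):
  loop 1: 8 segments, perimeter = 11.7800
Total perimeter = 11.780

loops=1 perimeter=11.780


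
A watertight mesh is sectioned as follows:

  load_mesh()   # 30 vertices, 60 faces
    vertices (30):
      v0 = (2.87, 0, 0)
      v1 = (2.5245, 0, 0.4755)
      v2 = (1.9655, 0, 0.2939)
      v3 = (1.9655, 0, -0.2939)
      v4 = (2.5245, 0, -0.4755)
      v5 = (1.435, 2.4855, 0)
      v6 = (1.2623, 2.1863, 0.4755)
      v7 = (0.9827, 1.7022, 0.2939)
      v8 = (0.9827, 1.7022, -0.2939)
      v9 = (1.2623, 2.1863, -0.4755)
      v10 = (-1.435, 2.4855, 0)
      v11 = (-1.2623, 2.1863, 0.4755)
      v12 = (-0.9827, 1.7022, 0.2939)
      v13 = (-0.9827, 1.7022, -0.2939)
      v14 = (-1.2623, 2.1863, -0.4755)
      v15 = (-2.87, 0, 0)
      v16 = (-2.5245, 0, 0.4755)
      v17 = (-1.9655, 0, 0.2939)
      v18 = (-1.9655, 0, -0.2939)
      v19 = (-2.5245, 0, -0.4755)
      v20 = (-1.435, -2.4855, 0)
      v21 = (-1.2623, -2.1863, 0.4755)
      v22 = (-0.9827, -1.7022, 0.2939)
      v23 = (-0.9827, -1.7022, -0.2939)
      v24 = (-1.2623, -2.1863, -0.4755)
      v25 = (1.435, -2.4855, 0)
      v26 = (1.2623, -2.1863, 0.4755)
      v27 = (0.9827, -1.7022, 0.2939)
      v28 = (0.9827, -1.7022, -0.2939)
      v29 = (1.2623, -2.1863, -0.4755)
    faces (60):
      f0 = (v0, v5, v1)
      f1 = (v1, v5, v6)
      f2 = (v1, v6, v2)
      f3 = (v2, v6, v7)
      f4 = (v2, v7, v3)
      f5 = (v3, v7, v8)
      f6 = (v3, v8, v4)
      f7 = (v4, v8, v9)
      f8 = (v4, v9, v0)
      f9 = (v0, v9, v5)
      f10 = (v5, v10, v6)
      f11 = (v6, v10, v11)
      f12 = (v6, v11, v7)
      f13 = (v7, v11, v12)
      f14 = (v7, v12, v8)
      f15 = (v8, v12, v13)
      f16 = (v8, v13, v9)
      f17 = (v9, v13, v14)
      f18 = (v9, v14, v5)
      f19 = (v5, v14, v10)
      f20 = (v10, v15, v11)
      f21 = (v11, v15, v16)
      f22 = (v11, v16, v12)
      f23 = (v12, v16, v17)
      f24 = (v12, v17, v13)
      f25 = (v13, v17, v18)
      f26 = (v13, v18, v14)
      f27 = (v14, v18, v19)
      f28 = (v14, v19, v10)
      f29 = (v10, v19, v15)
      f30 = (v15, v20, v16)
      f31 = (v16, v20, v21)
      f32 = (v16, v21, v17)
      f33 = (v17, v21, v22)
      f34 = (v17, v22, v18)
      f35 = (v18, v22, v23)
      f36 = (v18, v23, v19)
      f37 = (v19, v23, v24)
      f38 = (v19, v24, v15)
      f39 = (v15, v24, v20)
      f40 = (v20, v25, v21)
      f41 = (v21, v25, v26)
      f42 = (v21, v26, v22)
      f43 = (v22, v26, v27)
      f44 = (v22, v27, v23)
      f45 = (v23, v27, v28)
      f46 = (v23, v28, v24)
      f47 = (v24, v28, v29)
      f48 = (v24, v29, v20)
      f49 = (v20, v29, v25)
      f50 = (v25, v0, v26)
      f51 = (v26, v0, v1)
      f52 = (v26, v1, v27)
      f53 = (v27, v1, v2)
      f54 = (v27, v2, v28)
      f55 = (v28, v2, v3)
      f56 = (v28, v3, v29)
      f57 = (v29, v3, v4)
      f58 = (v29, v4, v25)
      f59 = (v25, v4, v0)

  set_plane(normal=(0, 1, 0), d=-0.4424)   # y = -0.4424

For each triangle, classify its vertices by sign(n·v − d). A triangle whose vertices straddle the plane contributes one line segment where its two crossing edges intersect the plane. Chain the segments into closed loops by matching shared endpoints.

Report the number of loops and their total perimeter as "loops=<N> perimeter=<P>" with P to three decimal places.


loops=2 perimeter=5.878

Straddling triangles (20 of 60):
  (v15,v20,v16) [+-+] → (-2.61458, -0.4424, 0)–(-2.33058, -0.4424, 0.390865)  len=0.4831
  (v16,v20,v21) [+--] → (-2.33058, -0.4424, 0.390865)–(-2.26909, -0.4424, 0.4755)  len=0.1046
  (v16,v21,v17) [+-+] → (-2.26909, -0.4424, 0.4755)–(-1.82321, -0.4424, 0.330647)  len=0.4688
  (v17,v21,v22) [+--] → (-1.82321, -0.4424, 0.330647)–(-1.71007, -0.4424, 0.2939)  len=0.1190
  (v17,v22,v18) [+-+] → (-1.71007, -0.4424, 0.2939)–(-1.71007, -0.4424, -0.141131)  len=0.4350
  (v18,v22,v23) [+--] → (-1.71007, -0.4424, -0.141131)–(-1.71007, -0.4424, -0.2939)  len=0.1528
  (v18,v23,v19) [+-+] → (-1.71007, -0.4424, -0.2939)–(-2.12379, -0.4424, -0.428302)  len=0.4350
  (v19,v23,v24) [+--] → (-2.12379, -0.4424, -0.428302)–(-2.26909, -0.4424, -0.4755)  len=0.1528
  (v19,v24,v15) [+-+] → (-2.26909, -0.4424, -0.4755)–(-2.54468, -0.4424, -0.0962179)  len=0.4688
  (v15,v24,v20) [+--] → (-2.54468, -0.4424, -0.0962179)–(-2.61458, -0.4424, 0)  len=0.1189
  (v25,v0,v26) [-+-] → (2.61458, -0.4424, 0)–(2.54468, -0.4424, 0.0962179)  len=0.1189
  (v26,v0,v1) [-++] → (2.54468, -0.4424, 0.0962179)–(2.26909, -0.4424, 0.4755)  len=0.4688
  (v26,v1,v27) [-+-] → (2.26909, -0.4424, 0.4755)–(2.12379, -0.4424, 0.428302)  len=0.1528
  (v27,v1,v2) [-++] → (2.12379, -0.4424, 0.428302)–(1.71007, -0.4424, 0.2939)  len=0.4350
  (v27,v2,v28) [-+-] → (1.71007, -0.4424, 0.2939)–(1.71007, -0.4424, 0.141131)  len=0.1528
  (v28,v2,v3) [-++] → (1.71007, -0.4424, 0.141131)–(1.71007, -0.4424, -0.2939)  len=0.4350
  (v28,v3,v29) [-+-] → (1.71007, -0.4424, -0.2939)–(1.82321, -0.4424, -0.330647)  len=0.1190
  (v29,v3,v4) [-++] → (1.82321, -0.4424, -0.330647)–(2.26909, -0.4424, -0.4755)  len=0.4688
  (v29,v4,v25) [-+-] → (2.26909, -0.4424, -0.4755)–(2.33058, -0.4424, -0.390865)  len=0.1046
  (v25,v4,v0) [-++] → (2.33058, -0.4424, -0.390865)–(2.61458, -0.4424, 0)  len=0.4831

Chained into 2 loop(s):
  loop 1: 10 segments, perimeter = 2.9389
  loop 2: 10 segments, perimeter = 2.9389
Total perimeter = 5.878


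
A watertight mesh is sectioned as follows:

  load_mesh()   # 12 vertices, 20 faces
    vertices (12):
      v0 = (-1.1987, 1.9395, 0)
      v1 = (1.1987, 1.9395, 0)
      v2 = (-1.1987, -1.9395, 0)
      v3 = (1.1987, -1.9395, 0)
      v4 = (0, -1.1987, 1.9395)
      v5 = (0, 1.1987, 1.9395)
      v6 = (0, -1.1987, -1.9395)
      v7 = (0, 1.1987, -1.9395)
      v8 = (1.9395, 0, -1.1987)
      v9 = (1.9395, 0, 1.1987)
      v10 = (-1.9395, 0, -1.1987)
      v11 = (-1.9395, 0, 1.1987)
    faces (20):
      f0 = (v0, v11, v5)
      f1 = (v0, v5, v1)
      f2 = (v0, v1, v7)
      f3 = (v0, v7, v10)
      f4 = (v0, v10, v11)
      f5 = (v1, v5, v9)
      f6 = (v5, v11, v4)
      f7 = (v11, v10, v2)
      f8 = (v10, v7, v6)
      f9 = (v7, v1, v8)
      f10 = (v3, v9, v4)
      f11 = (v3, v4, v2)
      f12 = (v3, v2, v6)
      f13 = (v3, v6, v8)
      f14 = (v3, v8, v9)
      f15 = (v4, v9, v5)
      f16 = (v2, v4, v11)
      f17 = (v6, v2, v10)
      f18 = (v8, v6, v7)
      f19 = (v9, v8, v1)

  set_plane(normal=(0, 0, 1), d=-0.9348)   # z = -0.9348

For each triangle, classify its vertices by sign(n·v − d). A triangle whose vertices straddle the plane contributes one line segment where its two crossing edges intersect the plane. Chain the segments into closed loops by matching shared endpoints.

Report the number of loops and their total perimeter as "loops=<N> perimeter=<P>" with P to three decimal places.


Straddling triangles (10 of 20):
  (v0,v1,v7) [++-] → (0.620951, 1.58245, -0.9348)–(-0.620951, 1.58245, -0.9348)  len=1.2419
  (v0,v7,v10) [+--] → (-0.620951, 1.58245, -0.9348)–(-1.77641, 0.426991, -0.9348)  len=1.6341
  (v0,v10,v11) [+-+] → (-1.77641, 0.426991, -0.9348)–(-1.9395, 0, -0.9348)  len=0.4571
  (v11,v10,v2) [+-+] → (-1.9395, 0, -0.9348)–(-1.77641, -0.426991, -0.9348)  len=0.4571
  (v7,v1,v8) [-+-] → (0.620951, 1.58245, -0.9348)–(1.77641, 0.426991, -0.9348)  len=1.6341
  (v3,v2,v6) [++-] → (-0.620951, -1.58245, -0.9348)–(0.620951, -1.58245, -0.9348)  len=1.2419
  (v3,v6,v8) [+--] → (0.620951, -1.58245, -0.9348)–(1.77641, -0.426991, -0.9348)  len=1.6341
  (v3,v8,v9) [+-+] → (1.77641, -0.426991, -0.9348)–(1.9395, 0, -0.9348)  len=0.4571
  (v6,v2,v10) [-+-] → (-0.620951, -1.58245, -0.9348)–(-1.77641, -0.426991, -0.9348)  len=1.6341
  (v9,v8,v1) [+-+] → (1.9395, 0, -0.9348)–(1.77641, 0.426991, -0.9348)  len=0.4571

Chained into 1 loop(s):
  loop 1: 10 segments, perimeter = 10.8484
Total perimeter = 10.848

loops=1 perimeter=10.848


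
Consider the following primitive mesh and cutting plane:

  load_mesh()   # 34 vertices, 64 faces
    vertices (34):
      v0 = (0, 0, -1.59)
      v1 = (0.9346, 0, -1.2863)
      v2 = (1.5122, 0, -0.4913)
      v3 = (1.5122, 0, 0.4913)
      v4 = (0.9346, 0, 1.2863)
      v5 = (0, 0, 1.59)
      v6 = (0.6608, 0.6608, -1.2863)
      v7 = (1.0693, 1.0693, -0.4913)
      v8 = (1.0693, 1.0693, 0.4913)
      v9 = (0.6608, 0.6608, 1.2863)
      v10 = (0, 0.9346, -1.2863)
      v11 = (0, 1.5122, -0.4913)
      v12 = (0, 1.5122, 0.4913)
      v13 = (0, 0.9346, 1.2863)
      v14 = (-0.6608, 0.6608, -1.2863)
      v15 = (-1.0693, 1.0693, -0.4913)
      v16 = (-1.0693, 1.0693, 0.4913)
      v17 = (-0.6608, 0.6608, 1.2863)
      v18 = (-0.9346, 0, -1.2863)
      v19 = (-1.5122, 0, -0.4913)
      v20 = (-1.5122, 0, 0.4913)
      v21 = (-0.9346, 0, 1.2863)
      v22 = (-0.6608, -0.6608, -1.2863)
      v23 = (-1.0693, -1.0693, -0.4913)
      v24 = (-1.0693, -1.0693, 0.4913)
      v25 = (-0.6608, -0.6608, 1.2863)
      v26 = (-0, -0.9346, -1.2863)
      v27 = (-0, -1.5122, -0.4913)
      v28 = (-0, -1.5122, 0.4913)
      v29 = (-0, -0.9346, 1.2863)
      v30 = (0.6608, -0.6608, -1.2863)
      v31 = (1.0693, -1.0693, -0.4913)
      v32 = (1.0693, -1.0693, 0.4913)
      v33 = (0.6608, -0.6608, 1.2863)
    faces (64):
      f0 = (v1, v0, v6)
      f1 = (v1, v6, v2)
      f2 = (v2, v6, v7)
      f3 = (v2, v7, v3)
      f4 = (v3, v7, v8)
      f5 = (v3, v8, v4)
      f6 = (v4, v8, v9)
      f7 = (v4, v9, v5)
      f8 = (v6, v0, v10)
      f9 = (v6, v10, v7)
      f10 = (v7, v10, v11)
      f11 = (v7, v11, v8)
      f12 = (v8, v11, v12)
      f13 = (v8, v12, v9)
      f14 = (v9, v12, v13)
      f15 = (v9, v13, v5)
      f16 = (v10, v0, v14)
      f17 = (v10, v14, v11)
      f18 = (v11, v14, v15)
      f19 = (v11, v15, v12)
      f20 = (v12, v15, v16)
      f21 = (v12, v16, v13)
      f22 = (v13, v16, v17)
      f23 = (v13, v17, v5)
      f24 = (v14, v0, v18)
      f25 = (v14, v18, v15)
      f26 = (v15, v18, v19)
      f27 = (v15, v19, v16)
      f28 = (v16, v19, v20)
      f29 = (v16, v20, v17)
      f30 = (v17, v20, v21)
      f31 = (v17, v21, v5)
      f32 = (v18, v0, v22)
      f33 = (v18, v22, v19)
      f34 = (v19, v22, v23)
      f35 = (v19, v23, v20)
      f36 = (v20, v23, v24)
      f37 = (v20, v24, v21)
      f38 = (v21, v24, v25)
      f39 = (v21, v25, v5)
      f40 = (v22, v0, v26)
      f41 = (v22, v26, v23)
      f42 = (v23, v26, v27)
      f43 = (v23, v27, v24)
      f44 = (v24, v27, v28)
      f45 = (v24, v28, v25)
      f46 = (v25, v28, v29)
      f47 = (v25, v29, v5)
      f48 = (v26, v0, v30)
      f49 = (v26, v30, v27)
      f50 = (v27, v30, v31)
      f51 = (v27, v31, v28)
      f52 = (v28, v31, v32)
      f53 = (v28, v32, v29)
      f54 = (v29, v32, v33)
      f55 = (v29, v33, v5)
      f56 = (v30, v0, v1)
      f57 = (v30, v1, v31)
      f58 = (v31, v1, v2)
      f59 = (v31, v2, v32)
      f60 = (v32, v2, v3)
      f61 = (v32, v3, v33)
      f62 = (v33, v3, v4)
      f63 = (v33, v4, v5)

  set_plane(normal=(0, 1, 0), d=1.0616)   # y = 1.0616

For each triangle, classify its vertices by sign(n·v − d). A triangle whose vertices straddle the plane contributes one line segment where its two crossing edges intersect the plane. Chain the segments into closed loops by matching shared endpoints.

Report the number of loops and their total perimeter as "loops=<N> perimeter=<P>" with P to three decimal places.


loops=1 perimeter=6.927

Straddling triangles (18 of 64):
  (v2,v6,v7) [--+] → (1.0616, 1.0616, -0.506285)–(1.07249, 1.0616, -0.4913)  len=0.0185
  (v2,v7,v3) [-+-] → (1.07249, 1.0616, -0.4913)–(1.07249, 1.0616, -0.484224)  len=0.0071
  (v3,v7,v8) [-++] → (1.07249, 1.0616, -0.484224)–(1.07249, 1.0616, 0.4913)  len=0.9755
  (v3,v8,v4) [-+-] → (1.07249, 1.0616, 0.4913)–(1.06833, 1.0616, 0.497025)  len=0.0071
  (v4,v8,v9) [-+-] → (1.06833, 1.0616, 0.497025)–(1.0616, 1.0616, 0.506285)  len=0.0114
  (v6,v10,v7) [--+] → (1.00817, 1.0616, -0.536745)–(1.0616, 1.0616, -0.506285)  len=0.0615
  (v7,v10,v11) [+-+] → (1.00817, 1.0616, -0.536745)–(0, 1.0616, -1.1115)  len=1.1605
  (v8,v12,v9) [++-] → (0.349726, 1.0616, 0.912051)–(1.0616, 1.0616, 0.506285)  len=0.8194
  (v9,v12,v13) [-+-] → (0.349726, 1.0616, 0.912051)–(0, 1.0616, 1.1115)  len=0.4026
  (v10,v14,v11) [--+] → (-0.349726, 1.0616, -0.912051)–(0, 1.0616, -1.1115)  len=0.4026
  (v11,v14,v15) [+-+] → (-0.349726, 1.0616, -0.912051)–(-1.0616, 1.0616, -0.506285)  len=0.8194
  (v12,v16,v13) [++-] → (-1.00817, 1.0616, 0.536745)–(0, 1.0616, 1.1115)  len=1.1605
  (v13,v16,v17) [-+-] → (-1.00817, 1.0616, 0.536745)–(-1.0616, 1.0616, 0.506285)  len=0.0615
  (v14,v18,v15) [--+] → (-1.06833, 1.0616, -0.497025)–(-1.0616, 1.0616, -0.506285)  len=0.0114
  (v15,v18,v19) [+--] → (-1.06833, 1.0616, -0.497025)–(-1.07249, 1.0616, -0.4913)  len=0.0071
  (v15,v19,v16) [+-+] → (-1.07249, 1.0616, -0.4913)–(-1.07249, 1.0616, 0.484224)  len=0.9755
  (v16,v19,v20) [+--] → (-1.07249, 1.0616, 0.484224)–(-1.07249, 1.0616, 0.4913)  len=0.0071
  (v16,v20,v17) [+--] → (-1.07249, 1.0616, 0.4913)–(-1.0616, 1.0616, 0.506285)  len=0.0185

Chained into 1 loop(s):
  loop 1: 18 segments, perimeter = 6.9273
Total perimeter = 6.927


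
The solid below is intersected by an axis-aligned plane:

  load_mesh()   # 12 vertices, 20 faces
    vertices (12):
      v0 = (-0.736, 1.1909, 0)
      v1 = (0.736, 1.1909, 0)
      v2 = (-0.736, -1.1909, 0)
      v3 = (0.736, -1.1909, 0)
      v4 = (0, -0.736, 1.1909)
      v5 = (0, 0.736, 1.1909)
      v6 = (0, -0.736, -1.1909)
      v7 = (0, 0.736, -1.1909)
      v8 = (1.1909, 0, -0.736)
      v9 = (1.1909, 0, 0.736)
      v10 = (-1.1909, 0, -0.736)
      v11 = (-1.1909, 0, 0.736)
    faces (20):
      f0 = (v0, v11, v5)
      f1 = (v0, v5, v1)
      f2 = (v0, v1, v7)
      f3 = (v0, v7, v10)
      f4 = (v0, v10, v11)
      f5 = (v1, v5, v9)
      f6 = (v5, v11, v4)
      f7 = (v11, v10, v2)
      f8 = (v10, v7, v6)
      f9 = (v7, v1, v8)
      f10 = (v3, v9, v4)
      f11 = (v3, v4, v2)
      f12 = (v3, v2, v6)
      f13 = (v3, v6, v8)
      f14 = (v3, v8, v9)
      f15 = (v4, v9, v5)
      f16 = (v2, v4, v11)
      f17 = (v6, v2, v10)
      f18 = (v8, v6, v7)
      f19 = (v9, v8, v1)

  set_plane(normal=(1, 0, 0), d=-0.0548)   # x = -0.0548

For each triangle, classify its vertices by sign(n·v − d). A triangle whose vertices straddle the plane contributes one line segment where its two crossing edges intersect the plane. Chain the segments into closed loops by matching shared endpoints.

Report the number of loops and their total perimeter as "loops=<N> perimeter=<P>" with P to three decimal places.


loops=1 perimeter=7.911

Straddling triangles (10 of 20):
  (v0,v11,v5) [--+] → (-0.0548, 0.702133, 1.16997)–(-0.0548, 0.76987, 1.10223)  len=0.0958
  (v0,v5,v1) [-++] → (-0.0548, 0.76987, 1.10223)–(-0.0548, 1.1909, 0)  len=1.1799
  (v0,v1,v7) [-++] → (-0.0548, 1.1909, 0)–(-0.0548, 0.76987, -1.10223)  len=1.1799
  (v0,v7,v10) [-+-] → (-0.0548, 0.76987, -1.10223)–(-0.0548, 0.702133, -1.16997)  len=0.0958
  (v5,v11,v4) [+-+] → (-0.0548, 0.702133, 1.16997)–(-0.0548, -0.702133, 1.16997)  len=1.4043
  (v10,v7,v6) [-++] → (-0.0548, 0.702133, -1.16997)–(-0.0548, -0.702133, -1.16997)  len=1.4043
  (v3,v4,v2) [++-] → (-0.0548, -0.76987, 1.10223)–(-0.0548, -1.1909, 0)  len=1.1799
  (v3,v2,v6) [+-+] → (-0.0548, -1.1909, 0)–(-0.0548, -0.76987, -1.10223)  len=1.1799
  (v2,v4,v11) [-+-] → (-0.0548, -0.76987, 1.10223)–(-0.0548, -0.702133, 1.16997)  len=0.0958
  (v6,v2,v10) [+--] → (-0.0548, -0.76987, -1.10223)–(-0.0548, -0.702133, -1.16997)  len=0.0958

Chained into 1 loop(s):
  loop 1: 10 segments, perimeter = 7.9113
Total perimeter = 7.911


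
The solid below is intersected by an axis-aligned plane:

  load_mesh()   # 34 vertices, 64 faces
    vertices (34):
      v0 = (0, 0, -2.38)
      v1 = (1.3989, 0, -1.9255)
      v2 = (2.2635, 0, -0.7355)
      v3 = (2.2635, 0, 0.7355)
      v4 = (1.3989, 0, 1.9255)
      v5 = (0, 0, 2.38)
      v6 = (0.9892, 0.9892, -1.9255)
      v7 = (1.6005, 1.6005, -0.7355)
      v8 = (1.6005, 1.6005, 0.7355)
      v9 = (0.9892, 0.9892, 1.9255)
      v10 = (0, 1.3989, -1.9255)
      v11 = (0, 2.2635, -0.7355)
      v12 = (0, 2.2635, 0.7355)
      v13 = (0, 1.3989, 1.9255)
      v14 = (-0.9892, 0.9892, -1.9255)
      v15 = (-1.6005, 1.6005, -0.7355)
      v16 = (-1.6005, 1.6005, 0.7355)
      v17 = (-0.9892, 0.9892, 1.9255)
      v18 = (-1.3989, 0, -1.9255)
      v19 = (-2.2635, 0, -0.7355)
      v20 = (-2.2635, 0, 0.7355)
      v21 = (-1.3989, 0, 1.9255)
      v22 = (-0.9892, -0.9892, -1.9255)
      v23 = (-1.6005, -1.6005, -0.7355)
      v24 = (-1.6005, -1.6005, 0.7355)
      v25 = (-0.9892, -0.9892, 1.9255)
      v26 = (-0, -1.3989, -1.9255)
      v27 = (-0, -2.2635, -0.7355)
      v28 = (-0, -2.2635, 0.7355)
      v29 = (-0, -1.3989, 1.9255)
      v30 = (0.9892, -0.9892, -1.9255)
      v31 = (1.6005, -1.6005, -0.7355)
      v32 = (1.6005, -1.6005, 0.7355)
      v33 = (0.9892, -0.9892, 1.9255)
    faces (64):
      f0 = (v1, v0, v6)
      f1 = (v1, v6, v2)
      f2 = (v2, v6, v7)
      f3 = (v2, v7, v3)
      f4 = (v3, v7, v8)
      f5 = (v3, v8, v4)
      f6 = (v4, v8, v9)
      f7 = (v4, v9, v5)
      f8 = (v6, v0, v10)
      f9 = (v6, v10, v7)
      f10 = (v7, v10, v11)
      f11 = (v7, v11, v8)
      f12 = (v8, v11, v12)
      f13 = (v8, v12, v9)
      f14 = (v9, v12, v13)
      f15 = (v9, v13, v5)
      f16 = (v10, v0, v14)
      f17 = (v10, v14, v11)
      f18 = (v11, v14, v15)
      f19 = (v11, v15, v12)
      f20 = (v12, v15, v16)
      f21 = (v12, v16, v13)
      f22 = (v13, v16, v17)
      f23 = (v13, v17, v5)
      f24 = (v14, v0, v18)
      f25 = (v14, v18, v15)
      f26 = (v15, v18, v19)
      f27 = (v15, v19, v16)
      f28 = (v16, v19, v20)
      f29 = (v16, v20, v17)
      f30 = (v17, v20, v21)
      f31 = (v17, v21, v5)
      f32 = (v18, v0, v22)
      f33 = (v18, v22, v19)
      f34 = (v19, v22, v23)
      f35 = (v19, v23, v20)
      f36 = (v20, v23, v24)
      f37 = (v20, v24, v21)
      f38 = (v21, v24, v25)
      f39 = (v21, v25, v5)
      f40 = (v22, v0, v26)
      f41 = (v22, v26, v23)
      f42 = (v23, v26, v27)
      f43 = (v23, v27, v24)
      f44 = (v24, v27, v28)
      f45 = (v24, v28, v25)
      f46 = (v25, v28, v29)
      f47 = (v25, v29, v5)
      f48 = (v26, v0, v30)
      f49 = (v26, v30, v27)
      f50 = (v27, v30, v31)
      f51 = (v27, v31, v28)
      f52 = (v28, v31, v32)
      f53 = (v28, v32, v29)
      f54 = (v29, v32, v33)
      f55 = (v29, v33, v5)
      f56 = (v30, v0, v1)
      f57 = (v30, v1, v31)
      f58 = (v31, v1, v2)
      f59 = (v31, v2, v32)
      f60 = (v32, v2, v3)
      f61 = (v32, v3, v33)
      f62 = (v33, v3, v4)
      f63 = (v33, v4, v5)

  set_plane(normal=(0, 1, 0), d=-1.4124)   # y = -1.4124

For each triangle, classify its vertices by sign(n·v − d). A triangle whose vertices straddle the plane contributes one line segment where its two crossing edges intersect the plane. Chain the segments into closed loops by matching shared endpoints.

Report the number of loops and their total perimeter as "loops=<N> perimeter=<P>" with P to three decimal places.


loops=1 perimeter=11.256

Straddling triangles (18 of 64):
  (v19,v22,v23) [++-] → (-1.4124, -1.4124, -1.10167)–(-1.67842, -1.4124, -0.7355)  len=0.4526
  (v19,v23,v20) [+-+] → (-1.67842, -1.4124, -0.7355)–(-1.67842, -1.4124, -0.56262)  len=0.1729
  (v20,v23,v24) [+--] → (-1.67842, -1.4124, -0.56262)–(-1.67842, -1.4124, 0.7355)  len=1.2981
  (v20,v24,v21) [+-+] → (-1.67842, -1.4124, 0.7355)–(-1.57681, -1.4124, 0.875356)  len=0.1729
  (v21,v24,v25) [+-+] → (-1.57681, -1.4124, 0.875356)–(-1.4124, -1.4124, 1.10167)  len=0.2797
  (v22,v26,v23) [++-] → (-0.107176, -1.4124, -1.84581)–(-1.4124, -1.4124, -1.10167)  len=1.5025
  (v23,v26,v27) [-+-] → (-0.107176, -1.4124, -1.84581)–(0, -1.4124, -1.90692)  len=0.1234
  (v24,v28,v25) [--+] → (-0.660683, -1.4124, 1.5303)–(-1.4124, -1.4124, 1.10167)  len=0.8653
  (v25,v28,v29) [+-+] → (-0.660683, -1.4124, 1.5303)–(0, -1.4124, 1.90692)  len=0.7605
  (v26,v30,v27) [++-] → (0.660683, -1.4124, -1.5303)–(0, -1.4124, -1.90692)  len=0.7605
  (v27,v30,v31) [-+-] → (0.660683, -1.4124, -1.5303)–(1.4124, -1.4124, -1.10167)  len=0.8653
  (v28,v32,v29) [--+] → (0.107176, -1.4124, 1.84581)–(0, -1.4124, 1.90692)  len=0.1234
  (v29,v32,v33) [+-+] → (0.107176, -1.4124, 1.84581)–(1.4124, -1.4124, 1.10167)  len=1.5025
  (v30,v1,v31) [++-] → (1.57681, -1.4124, -0.875356)–(1.4124, -1.4124, -1.10167)  len=0.2797
  (v31,v1,v2) [-++] → (1.57681, -1.4124, -0.875356)–(1.67842, -1.4124, -0.7355)  len=0.1729
  (v31,v2,v32) [-+-] → (1.67842, -1.4124, -0.7355)–(1.67842, -1.4124, 0.56262)  len=1.2981
  (v32,v2,v3) [-++] → (1.67842, -1.4124, 0.56262)–(1.67842, -1.4124, 0.7355)  len=0.1729
  (v32,v3,v33) [-++] → (1.67842, -1.4124, 0.7355)–(1.4124, -1.4124, 1.10167)  len=0.4526

Chained into 1 loop(s):
  loop 1: 18 segments, perimeter = 11.2557
Total perimeter = 11.256


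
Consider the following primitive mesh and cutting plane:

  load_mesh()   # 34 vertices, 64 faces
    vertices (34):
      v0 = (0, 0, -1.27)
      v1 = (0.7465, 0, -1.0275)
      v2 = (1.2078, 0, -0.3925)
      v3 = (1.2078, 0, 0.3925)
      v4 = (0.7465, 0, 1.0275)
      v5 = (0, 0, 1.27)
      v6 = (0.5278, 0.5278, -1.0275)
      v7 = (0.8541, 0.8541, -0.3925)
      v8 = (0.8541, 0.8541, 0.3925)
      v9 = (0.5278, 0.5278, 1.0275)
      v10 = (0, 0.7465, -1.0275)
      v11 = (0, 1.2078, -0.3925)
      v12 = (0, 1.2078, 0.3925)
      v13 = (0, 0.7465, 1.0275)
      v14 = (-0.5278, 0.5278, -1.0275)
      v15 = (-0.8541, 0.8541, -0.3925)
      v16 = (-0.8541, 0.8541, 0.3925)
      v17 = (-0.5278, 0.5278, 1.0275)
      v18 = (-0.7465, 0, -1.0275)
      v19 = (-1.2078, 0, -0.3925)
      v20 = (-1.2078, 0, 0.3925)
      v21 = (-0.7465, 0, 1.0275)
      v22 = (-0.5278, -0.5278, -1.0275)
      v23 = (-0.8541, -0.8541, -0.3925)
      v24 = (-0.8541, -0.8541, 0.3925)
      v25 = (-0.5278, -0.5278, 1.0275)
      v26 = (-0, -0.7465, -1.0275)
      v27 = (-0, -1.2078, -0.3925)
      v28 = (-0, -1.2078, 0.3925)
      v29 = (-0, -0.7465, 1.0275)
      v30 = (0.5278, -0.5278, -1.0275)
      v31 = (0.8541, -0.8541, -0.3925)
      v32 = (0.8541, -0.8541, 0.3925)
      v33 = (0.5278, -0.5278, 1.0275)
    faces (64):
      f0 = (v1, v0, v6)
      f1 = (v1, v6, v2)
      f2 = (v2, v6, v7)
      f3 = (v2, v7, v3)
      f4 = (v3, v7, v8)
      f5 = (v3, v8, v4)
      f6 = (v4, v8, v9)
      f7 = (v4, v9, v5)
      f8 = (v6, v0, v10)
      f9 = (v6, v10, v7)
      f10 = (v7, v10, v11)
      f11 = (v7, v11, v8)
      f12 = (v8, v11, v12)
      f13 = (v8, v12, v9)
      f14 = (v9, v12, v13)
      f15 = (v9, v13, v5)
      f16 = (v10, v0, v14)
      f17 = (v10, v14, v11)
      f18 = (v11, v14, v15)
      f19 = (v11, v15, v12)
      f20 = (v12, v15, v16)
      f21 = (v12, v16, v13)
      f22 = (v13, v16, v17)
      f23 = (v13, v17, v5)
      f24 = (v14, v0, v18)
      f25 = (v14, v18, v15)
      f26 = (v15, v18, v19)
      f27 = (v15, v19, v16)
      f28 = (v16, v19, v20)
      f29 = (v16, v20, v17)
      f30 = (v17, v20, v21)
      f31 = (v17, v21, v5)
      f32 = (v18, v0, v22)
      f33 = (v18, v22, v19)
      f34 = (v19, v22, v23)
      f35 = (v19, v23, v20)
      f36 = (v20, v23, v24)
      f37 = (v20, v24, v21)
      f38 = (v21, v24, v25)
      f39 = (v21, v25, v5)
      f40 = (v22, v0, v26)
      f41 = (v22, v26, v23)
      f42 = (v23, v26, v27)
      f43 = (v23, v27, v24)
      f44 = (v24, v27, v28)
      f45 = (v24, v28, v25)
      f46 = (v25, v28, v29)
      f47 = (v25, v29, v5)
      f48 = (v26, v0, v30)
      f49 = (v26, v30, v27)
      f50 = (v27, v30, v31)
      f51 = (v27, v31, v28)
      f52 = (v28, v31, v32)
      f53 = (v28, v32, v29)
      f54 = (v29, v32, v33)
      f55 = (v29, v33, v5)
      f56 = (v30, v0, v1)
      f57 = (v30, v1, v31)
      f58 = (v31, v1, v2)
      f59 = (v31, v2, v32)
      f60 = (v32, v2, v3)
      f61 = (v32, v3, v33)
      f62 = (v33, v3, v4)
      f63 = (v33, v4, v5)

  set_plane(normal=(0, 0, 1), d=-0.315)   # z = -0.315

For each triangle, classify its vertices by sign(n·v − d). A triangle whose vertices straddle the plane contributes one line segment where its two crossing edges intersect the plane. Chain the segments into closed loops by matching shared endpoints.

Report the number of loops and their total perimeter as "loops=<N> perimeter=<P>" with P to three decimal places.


Straddling triangles (16 of 64):
  (v2,v7,v3) [--+] → (0.889019, 0.769778, -0.315)–(1.2078, 0, -0.315)  len=0.8332
  (v3,v7,v8) [+-+] → (0.889019, 0.769778, -0.315)–(0.8541, 0.8541, -0.315)  len=0.0913
  (v7,v11,v8) [--+] → (0.084322, 1.17288, -0.315)–(0.8541, 0.8541, -0.315)  len=0.8332
  (v8,v11,v12) [+-+] → (0.084322, 1.17288, -0.315)–(0, 1.2078, -0.315)  len=0.0913
  (v11,v15,v12) [--+] → (-0.769778, 0.889019, -0.315)–(0, 1.2078, -0.315)  len=0.8332
  (v12,v15,v16) [+-+] → (-0.769778, 0.889019, -0.315)–(-0.8541, 0.8541, -0.315)  len=0.0913
  (v15,v19,v16) [--+] → (-1.17288, 0.084322, -0.315)–(-0.8541, 0.8541, -0.315)  len=0.8332
  (v16,v19,v20) [+-+] → (-1.17288, 0.084322, -0.315)–(-1.2078, 0, -0.315)  len=0.0913
  (v19,v23,v20) [--+] → (-0.889019, -0.769778, -0.315)–(-1.2078, 0, -0.315)  len=0.8332
  (v20,v23,v24) [+-+] → (-0.889019, -0.769778, -0.315)–(-0.8541, -0.8541, -0.315)  len=0.0913
  (v23,v27,v24) [--+] → (-0.084322, -1.17288, -0.315)–(-0.8541, -0.8541, -0.315)  len=0.8332
  (v24,v27,v28) [+-+] → (-0.084322, -1.17288, -0.315)–(0, -1.2078, -0.315)  len=0.0913
  (v27,v31,v28) [--+] → (0.769778, -0.889019, -0.315)–(0, -1.2078, -0.315)  len=0.8332
  (v28,v31,v32) [+-+] → (0.769778, -0.889019, -0.315)–(0.8541, -0.8541, -0.315)  len=0.0913
  (v31,v2,v32) [--+] → (1.17288, -0.084322, -0.315)–(0.8541, -0.8541, -0.315)  len=0.8332
  (v32,v2,v3) [+-+] → (1.17288, -0.084322, -0.315)–(1.2078, 0, -0.315)  len=0.0913

Chained into 1 loop(s):
  loop 1: 16 segments, perimeter = 7.3955
Total perimeter = 7.396

loops=1 perimeter=7.396


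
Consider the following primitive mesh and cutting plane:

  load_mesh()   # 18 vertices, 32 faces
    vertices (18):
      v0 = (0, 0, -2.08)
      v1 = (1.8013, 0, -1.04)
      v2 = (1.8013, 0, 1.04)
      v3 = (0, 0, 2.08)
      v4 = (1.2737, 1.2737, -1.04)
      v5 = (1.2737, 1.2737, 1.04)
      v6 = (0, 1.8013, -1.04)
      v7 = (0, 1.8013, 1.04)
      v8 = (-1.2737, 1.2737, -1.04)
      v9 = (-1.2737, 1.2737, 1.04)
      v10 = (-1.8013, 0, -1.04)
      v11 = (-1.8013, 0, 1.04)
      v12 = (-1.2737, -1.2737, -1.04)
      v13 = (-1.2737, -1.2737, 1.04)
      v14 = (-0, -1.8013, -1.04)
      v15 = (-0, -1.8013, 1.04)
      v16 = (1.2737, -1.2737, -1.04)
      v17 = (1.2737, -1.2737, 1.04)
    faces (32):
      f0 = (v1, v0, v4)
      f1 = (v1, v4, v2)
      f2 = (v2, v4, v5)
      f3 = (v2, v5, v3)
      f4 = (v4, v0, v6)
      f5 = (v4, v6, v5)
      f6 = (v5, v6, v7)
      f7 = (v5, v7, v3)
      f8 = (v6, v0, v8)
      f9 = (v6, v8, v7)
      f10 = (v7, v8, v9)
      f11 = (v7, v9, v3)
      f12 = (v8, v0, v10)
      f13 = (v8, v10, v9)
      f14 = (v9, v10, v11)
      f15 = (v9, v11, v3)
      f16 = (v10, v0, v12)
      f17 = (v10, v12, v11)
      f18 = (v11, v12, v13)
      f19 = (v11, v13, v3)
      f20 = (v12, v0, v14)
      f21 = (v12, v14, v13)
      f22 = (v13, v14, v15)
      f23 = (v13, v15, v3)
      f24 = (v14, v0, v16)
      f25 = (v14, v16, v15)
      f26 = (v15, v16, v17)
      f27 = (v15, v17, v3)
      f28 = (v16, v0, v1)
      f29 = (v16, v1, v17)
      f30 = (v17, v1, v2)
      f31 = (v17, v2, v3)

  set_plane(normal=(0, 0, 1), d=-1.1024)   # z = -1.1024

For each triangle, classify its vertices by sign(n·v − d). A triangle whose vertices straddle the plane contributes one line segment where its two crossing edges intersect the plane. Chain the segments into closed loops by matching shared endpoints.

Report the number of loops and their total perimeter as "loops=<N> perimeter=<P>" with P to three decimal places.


loops=1 perimeter=10.367

Straddling triangles (8 of 32):
  (v1,v0,v4) [+-+] → (1.69322, 0, -1.1024)–(1.19728, 1.19728, -1.1024)  len=1.2959
  (v4,v0,v6) [+-+] → (1.19728, 1.19728, -1.1024)–(0, 1.69322, -1.1024)  len=1.2959
  (v6,v0,v8) [+-+] → (0, 1.69322, -1.1024)–(-1.19728, 1.19728, -1.1024)  len=1.2959
  (v8,v0,v10) [+-+] → (-1.19728, 1.19728, -1.1024)–(-1.69322, 0, -1.1024)  len=1.2959
  (v10,v0,v12) [+-+] → (-1.69322, 0, -1.1024)–(-1.19728, -1.19728, -1.1024)  len=1.2959
  (v12,v0,v14) [+-+] → (-1.19728, -1.19728, -1.1024)–(0, -1.69322, -1.1024)  len=1.2959
  (v14,v0,v16) [+-+] → (0, -1.69322, -1.1024)–(1.19728, -1.19728, -1.1024)  len=1.2959
  (v16,v0,v1) [+-+] → (1.19728, -1.19728, -1.1024)–(1.69322, 0, -1.1024)  len=1.2959

Chained into 1 loop(s):
  loop 1: 8 segments, perimeter = 10.3674
Total perimeter = 10.367


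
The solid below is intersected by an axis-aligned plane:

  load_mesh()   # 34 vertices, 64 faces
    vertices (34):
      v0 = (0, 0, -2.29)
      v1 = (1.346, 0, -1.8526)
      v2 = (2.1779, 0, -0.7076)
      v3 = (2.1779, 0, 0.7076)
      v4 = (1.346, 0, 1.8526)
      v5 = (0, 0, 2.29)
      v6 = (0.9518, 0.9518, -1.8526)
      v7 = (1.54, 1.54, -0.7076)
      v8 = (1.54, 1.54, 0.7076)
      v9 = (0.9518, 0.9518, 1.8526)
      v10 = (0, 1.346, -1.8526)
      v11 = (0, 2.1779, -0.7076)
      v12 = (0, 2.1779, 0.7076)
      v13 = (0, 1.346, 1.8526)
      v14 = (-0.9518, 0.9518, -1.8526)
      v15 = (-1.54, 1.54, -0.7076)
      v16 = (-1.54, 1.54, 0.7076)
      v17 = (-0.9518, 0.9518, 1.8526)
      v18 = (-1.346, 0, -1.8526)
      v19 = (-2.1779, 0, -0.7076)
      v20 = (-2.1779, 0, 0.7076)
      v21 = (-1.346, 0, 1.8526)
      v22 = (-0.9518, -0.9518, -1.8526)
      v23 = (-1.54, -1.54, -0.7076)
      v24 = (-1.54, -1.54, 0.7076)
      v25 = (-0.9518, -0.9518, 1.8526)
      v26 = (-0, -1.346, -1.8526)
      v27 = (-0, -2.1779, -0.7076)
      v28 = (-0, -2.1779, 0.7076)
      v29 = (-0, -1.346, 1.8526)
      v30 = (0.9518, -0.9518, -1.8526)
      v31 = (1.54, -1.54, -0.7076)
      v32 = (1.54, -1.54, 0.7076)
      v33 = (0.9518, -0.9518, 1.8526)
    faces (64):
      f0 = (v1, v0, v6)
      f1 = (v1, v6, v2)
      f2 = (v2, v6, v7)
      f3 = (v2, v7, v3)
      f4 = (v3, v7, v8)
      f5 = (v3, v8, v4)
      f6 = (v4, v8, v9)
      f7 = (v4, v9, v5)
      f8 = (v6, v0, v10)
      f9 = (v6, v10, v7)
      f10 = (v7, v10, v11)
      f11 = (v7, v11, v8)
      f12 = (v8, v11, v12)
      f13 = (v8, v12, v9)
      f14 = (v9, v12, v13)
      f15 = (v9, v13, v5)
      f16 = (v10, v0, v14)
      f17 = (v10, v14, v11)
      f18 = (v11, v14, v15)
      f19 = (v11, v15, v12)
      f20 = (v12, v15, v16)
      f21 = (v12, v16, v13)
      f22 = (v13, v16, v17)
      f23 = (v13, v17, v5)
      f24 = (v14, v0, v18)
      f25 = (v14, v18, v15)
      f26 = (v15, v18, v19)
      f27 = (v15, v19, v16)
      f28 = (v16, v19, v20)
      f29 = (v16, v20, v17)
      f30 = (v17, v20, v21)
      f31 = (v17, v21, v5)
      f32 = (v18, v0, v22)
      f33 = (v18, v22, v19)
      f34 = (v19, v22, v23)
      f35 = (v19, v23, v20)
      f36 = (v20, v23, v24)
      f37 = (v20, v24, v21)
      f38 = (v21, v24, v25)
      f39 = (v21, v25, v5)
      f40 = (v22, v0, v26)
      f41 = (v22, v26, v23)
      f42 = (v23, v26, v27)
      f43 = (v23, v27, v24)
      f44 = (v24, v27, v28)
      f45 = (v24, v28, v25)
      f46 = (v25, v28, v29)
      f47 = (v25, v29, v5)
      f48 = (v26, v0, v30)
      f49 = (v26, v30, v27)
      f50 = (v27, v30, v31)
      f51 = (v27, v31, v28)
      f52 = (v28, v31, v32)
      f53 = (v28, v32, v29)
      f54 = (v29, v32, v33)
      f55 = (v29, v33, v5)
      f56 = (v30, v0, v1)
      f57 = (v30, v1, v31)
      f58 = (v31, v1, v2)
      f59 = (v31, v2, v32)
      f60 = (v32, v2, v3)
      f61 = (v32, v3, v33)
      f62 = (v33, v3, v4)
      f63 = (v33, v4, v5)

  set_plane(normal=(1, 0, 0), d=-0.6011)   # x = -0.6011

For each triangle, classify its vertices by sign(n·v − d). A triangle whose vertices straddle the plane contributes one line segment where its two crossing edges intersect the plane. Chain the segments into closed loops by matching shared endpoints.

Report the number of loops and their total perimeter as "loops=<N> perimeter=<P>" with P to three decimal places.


Straddling triangles (20 of 64):
  (v10,v0,v14) [++-] → (-0.6011, 0.6011, -2.01376)–(-0.6011, 1.09705, -1.8526)  len=0.5215
  (v10,v14,v11) [+-+] → (-0.6011, 1.09705, -1.8526)–(-0.6011, 1.40357, -1.43071)  len=0.5215
  (v11,v14,v15) [+--] → (-0.6011, 1.40357, -1.43071)–(-0.6011, 1.92891, -0.7076)  len=0.8938
  (v11,v15,v12) [+-+] → (-0.6011, 1.92891, -0.7076)–(-0.6011, 1.92891, 0.155213)  len=0.8628
  (v12,v15,v16) [+--] → (-0.6011, 1.92891, 0.155213)–(-0.6011, 1.92891, 0.7076)  len=0.5524
  (v12,v16,v13) [+-+] → (-0.6011, 1.92891, 0.7076)–(-0.6011, 1.42172, 1.40568)  len=0.8629
  (v13,v16,v17) [+--] → (-0.6011, 1.42172, 1.40568)–(-0.6011, 1.09705, 1.8526)  len=0.5524
  (v13,v17,v5) [+-+] → (-0.6011, 1.09705, 1.8526)–(-0.6011, 0.6011, 2.01376)  len=0.5215
  (v14,v0,v18) [-+-] → (-0.6011, 0.6011, -2.01376)–(-0.6011, 0, -2.09466)  len=0.6065
  (v17,v21,v5) [--+] → (-0.6011, 0, 2.09466)–(-0.6011, 0.6011, 2.01376)  len=0.6065
  (v18,v0,v22) [-+-] → (-0.6011, 0, -2.09466)–(-0.6011, -0.6011, -2.01376)  len=0.6065
  (v21,v25,v5) [--+] → (-0.6011, -0.6011, 2.01376)–(-0.6011, 0, 2.09466)  len=0.6065
  (v22,v0,v26) [-++] → (-0.6011, -0.6011, -2.01376)–(-0.6011, -1.09705, -1.8526)  len=0.5215
  (v22,v26,v23) [-+-] → (-0.6011, -1.09705, -1.8526)–(-0.6011, -1.42172, -1.40568)  len=0.5524
  (v23,v26,v27) [-++] → (-0.6011, -1.42172, -1.40568)–(-0.6011, -1.92891, -0.7076)  len=0.8629
  (v23,v27,v24) [-+-] → (-0.6011, -1.92891, -0.7076)–(-0.6011, -1.92891, -0.155213)  len=0.5524
  (v24,v27,v28) [-++] → (-0.6011, -1.92891, -0.155213)–(-0.6011, -1.92891, 0.7076)  len=0.8628
  (v24,v28,v25) [-+-] → (-0.6011, -1.92891, 0.7076)–(-0.6011, -1.40357, 1.43071)  len=0.8938
  (v25,v28,v29) [-++] → (-0.6011, -1.40357, 1.43071)–(-0.6011, -1.09705, 1.8526)  len=0.5215
  (v25,v29,v5) [-++] → (-0.6011, -1.09705, 1.8526)–(-0.6011, -0.6011, 2.01376)  len=0.5215

Chained into 1 loop(s):
  loop 1: 20 segments, perimeter = 13.0035
Total perimeter = 13.004

loops=1 perimeter=13.004


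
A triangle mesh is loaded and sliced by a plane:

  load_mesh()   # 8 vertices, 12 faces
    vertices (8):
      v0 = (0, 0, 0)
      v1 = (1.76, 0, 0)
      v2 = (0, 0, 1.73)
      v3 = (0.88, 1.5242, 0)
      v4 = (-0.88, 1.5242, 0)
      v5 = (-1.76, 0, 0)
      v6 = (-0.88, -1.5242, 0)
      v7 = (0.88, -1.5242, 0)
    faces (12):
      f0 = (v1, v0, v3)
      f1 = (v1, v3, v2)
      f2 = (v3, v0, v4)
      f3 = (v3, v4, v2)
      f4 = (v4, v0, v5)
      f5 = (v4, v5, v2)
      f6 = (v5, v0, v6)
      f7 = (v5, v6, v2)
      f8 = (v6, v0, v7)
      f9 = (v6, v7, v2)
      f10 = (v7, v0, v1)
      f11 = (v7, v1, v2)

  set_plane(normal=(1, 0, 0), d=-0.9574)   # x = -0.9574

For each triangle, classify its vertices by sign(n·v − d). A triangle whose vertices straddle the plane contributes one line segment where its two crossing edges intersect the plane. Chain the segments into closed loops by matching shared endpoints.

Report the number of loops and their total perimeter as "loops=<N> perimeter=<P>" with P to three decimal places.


loops=1 perimeter=5.977

Straddling triangles (4 of 12):
  (v4,v0,v5) [++-] → (-0.9574, 0, 0)–(-0.9574, 1.39014, 0)  len=1.3901
  (v4,v5,v2) [+-+] → (-0.9574, 1.39014, 0)–(-0.9574, 0, 0.788919)  len=1.5984
  (v5,v0,v6) [-++] → (-0.9574, 0, 0)–(-0.9574, -1.39014, 0)  len=1.3901
  (v5,v6,v2) [-++] → (-0.9574, -1.39014, 0)–(-0.9574, 0, 0.788919)  len=1.5984

Chained into 1 loop(s):
  loop 1: 4 segments, perimeter = 5.9771
Total perimeter = 5.977


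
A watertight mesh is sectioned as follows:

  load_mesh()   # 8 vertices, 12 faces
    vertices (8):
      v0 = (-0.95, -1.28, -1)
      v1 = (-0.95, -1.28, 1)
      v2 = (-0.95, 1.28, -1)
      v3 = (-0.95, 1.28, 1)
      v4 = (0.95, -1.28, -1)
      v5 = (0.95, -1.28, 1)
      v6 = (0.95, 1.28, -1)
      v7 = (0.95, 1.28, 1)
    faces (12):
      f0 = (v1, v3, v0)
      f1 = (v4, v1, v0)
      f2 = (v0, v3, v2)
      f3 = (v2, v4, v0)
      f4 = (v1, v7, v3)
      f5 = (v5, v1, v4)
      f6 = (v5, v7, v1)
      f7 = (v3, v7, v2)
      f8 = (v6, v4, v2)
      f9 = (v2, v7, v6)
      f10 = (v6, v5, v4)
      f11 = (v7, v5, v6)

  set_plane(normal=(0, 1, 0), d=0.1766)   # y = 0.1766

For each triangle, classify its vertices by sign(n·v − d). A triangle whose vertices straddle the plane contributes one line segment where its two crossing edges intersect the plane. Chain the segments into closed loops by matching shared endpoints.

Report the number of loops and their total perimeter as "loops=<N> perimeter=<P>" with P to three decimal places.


loops=1 perimeter=7.800

Straddling triangles (8 of 12):
  (v1,v3,v0) [-+-] → (-0.95, 0.1766, 1)–(-0.95, 0.1766, 0.137969)  len=0.8620
  (v0,v3,v2) [-++] → (-0.95, 0.1766, 0.137969)–(-0.95, 0.1766, -1)  len=1.1380
  (v2,v4,v0) [+--] → (-0.13107, 0.1766, -1)–(-0.95, 0.1766, -1)  len=0.8189
  (v1,v7,v3) [-++] → (0.13107, 0.1766, 1)–(-0.95, 0.1766, 1)  len=1.0811
  (v5,v7,v1) [-+-] → (0.95, 0.1766, 1)–(0.13107, 0.1766, 1)  len=0.8189
  (v6,v4,v2) [+-+] → (0.95, 0.1766, -1)–(-0.13107, 0.1766, -1)  len=1.0811
  (v6,v5,v4) [+--] → (0.95, 0.1766, -0.137969)–(0.95, 0.1766, -1)  len=0.8620
  (v7,v5,v6) [+-+] → (0.95, 0.1766, 1)–(0.95, 0.1766, -0.137969)  len=1.1380

Chained into 1 loop(s):
  loop 1: 8 segments, perimeter = 7.8000
Total perimeter = 7.800
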